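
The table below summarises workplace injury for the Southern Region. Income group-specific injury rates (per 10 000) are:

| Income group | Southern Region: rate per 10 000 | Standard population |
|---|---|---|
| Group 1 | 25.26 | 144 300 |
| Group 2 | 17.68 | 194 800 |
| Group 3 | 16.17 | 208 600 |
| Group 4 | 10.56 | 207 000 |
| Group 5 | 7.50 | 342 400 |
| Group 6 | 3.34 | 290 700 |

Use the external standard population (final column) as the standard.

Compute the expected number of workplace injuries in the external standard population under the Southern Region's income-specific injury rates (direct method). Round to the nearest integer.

1619

Expected workplace injuries = Σ (standard pop × income-specific rate ÷ 10 000)
= 144 300×25.26/10 000 + 194 800×17.68/10 000 + 208 600×16.17/10 000 + 207 000×10.56/10 000 + 342 400×7.50/10 000 + 290 700×3.34/10 000
= 364.50 + 344.41 + 337.31 + 218.59 + 256.80 + 97.09 = 1618.70.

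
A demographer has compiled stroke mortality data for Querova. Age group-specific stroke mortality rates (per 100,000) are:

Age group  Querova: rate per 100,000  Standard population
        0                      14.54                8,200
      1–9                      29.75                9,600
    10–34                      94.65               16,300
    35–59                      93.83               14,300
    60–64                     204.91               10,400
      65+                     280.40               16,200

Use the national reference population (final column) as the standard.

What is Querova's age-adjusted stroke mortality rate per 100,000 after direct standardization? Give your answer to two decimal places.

Standard total = 75,000; weights = 0.1093, 0.1280, 0.2173, 0.1907, 0.1387, 0.2160.
Standardized rate: 0.1093×14.54 + 0.1280×29.75 + 0.2173×94.65 + 0.1907×93.83 + 0.1387×204.91 + 0.2160×280.40 = 132.8391 per 100,000.

132.84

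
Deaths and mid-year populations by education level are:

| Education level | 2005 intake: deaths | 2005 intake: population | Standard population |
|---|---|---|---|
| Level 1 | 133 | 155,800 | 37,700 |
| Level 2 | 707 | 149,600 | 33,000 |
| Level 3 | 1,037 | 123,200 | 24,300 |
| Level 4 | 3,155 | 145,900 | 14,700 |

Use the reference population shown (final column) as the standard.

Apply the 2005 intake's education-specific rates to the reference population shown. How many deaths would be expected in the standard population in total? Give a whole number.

Education-specific rates per 100,000 for the 2005 intake: 85.37, 472.59, 841.72, 2162.44.
Expected deaths = Σ (standard pop × education-specific rate ÷ 100,000)
= 37,700×85.37/100,000 + 33,000×472.59/100,000 + 24,300×841.72/100,000 + 14,700×2162.44/100,000
= 32.18 + 155.96 + 204.54 + 317.88 = 710.56.

711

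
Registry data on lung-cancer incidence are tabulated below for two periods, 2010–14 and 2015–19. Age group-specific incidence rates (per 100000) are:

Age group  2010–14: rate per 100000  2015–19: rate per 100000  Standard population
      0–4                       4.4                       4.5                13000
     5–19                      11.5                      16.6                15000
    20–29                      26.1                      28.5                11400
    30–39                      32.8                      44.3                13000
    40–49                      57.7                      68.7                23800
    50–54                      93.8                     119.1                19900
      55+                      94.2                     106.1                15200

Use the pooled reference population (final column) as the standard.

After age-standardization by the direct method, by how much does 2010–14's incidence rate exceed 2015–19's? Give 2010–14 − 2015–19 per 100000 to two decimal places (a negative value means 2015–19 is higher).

Standard total = 111300; weights = 0.1168, 0.1348, 0.1024, 0.1168, 0.2138, 0.1788, 0.1366.
2010–14: 0.1168×4.4 + 0.1348×11.5 + 0.1024×26.1 + 0.1168×32.8 + 0.2138×57.7 + 0.1788×93.8 + 0.1366×94.2 = 50.5423 per 100000.
2015–19: 0.1168×4.5 + 0.1348×16.6 + 0.1024×28.5 + 0.1168×44.3 + 0.2138×68.7 + 0.1788×119.1 + 0.1366×106.1 = 61.3313 per 100000.
Difference = 50.5423 − 61.3313 = -10.7889.

-10.79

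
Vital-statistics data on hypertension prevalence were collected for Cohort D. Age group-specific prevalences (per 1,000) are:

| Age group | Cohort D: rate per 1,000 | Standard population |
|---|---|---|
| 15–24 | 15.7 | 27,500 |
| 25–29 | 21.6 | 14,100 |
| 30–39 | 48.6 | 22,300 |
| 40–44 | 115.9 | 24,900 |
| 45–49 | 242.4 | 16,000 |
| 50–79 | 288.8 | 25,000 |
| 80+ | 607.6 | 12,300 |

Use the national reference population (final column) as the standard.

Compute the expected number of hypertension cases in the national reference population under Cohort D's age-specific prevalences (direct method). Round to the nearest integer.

Expected hypertension cases = Σ (standard pop × age-specific rate ÷ 1,000)
= 27,500×15.7/1,000 + 14,100×21.6/1,000 + 22,300×48.6/1,000 + 24,900×115.9/1,000 + 16,000×242.4/1,000 + 25,000×288.8/1,000 + 12,300×607.6/1,000
= 431.75 + 304.56 + 1083.78 + 2885.91 + 3878.40 + 7220.00 + 7473.48 = 23277.88.

23278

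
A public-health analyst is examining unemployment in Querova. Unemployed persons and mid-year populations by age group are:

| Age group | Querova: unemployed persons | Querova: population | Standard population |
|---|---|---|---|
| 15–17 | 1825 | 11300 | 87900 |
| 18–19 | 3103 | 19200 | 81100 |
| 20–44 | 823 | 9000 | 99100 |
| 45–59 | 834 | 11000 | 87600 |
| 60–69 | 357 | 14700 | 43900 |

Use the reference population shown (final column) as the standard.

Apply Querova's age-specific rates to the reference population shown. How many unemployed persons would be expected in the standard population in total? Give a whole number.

Age-specific rates per 1000 for Querova: 161.504, 161.615, 91.444, 75.818, 24.286.
Expected unemployed persons = Σ (standard pop × age-specific rate ÷ 1000)
= 87900×161.504/1000 + 81100×161.615/1000 + 99100×91.444/1000 + 87600×75.818/1000 + 43900×24.286/1000
= 14196.24 + 13106.94 + 9062.14 + 6641.67 + 1066.14 = 44073.14.

44073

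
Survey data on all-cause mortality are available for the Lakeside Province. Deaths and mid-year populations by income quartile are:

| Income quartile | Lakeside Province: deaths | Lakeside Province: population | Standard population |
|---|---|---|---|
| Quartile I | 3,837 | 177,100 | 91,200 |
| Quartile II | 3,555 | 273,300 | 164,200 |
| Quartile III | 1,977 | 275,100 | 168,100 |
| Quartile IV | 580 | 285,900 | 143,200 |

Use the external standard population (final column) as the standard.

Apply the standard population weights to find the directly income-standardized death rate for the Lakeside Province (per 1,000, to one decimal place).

9.9

Income-specific rates per 1,000 for the Lakeside Province: 21.666, 13.008, 7.186, 2.029.
Standard total = 566,700; weights = 0.1609, 0.2897, 0.2966, 0.2527.
Standardized rate: 0.1609×21.666 + 0.2897×13.008 + 0.2966×7.186 + 0.2527×2.029 = 9.9000 per 1,000.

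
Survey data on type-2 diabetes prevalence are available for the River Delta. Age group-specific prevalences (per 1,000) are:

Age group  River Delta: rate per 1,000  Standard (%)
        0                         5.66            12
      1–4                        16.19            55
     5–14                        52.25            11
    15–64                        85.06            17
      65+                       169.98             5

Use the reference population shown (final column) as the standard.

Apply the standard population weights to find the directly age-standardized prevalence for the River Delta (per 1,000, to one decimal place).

Standard weights: 0.12, 0.55, 0.11, 0.17, 0.05.
Standardized rate: 0.1200×5.66 + 0.5500×16.19 + 0.1100×52.25 + 0.1700×85.06 + 0.0500×169.98 = 38.2904 per 1,000.

38.3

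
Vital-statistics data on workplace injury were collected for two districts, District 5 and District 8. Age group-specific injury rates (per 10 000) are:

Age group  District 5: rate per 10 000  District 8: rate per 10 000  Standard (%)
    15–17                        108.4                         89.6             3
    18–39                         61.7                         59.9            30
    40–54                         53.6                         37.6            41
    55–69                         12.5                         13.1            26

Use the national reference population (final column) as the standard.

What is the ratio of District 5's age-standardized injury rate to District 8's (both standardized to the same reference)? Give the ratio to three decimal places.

1.190

Standard weights: 0.03, 0.30, 0.41, 0.26.
District 5: 0.0300×108.4 + 0.3000×61.7 + 0.4100×53.6 + 0.2600×12.5 = 46.9880 per 10 000.
District 8: 0.0300×89.6 + 0.3000×59.9 + 0.4100×37.6 + 0.2600×13.1 = 39.4800 per 10 000.
Ratio = 46.9880 ÷ 39.4800 = 1.19017.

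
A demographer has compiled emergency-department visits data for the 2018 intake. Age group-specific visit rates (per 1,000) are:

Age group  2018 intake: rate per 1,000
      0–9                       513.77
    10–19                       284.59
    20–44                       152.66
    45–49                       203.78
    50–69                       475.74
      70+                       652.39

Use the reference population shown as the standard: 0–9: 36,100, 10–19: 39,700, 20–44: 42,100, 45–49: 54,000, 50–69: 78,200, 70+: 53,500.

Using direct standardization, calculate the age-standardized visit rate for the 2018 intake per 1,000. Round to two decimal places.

Standard total = 303,600; weights = 0.1189, 0.1308, 0.1387, 0.1779, 0.2576, 0.1762.
Standardized rate: 0.1189×513.77 + 0.1308×284.59 + 0.1387×152.66 + 0.1779×203.78 + 0.2576×475.74 + 0.1762×652.39 = 393.2219 per 1,000.

393.22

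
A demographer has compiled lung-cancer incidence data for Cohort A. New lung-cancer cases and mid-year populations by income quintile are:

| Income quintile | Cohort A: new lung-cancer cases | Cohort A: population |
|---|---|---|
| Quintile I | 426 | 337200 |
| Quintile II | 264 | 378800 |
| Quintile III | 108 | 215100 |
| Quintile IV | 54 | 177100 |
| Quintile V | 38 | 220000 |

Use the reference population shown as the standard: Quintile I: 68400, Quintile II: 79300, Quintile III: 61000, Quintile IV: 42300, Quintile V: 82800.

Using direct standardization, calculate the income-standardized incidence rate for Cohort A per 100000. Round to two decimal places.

59.77

Income-specific rates per 100000 for Cohort A: 126.33, 69.69, 50.21, 30.49, 17.27.
Standard total = 333800; weights = 0.2049, 0.2376, 0.1827, 0.1267, 0.2481.
Standardized rate: 0.2049×126.33 + 0.2376×69.69 + 0.1827×50.21 + 0.1267×30.49 + 0.2481×17.27 = 59.7685 per 100000.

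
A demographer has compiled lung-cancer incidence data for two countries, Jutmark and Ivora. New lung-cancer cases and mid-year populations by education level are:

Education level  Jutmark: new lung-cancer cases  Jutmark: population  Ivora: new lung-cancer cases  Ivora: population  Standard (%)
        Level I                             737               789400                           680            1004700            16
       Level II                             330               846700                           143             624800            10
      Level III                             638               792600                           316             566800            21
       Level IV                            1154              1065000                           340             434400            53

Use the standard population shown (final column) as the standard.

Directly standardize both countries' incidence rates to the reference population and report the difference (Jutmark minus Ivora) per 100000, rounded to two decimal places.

Education-specific rates per 100000 for Jutmark: 93.36, 38.97, 80.49, 108.36.
For Ivora: 67.68, 22.89, 55.75, 78.27.
Standard weights: 0.16, 0.10, 0.21, 0.53.
Jutmark: 0.1600×93.36 + 0.1000×38.97 + 0.2100×80.49 + 0.5300×108.36 = 93.1684 per 100000.
Ivora: 0.1600×67.68 + 0.1000×22.89 + 0.2100×55.75 + 0.5300×78.27 = 66.3082 per 100000.
Difference = 93.1684 − 66.3082 = 26.8602.

26.86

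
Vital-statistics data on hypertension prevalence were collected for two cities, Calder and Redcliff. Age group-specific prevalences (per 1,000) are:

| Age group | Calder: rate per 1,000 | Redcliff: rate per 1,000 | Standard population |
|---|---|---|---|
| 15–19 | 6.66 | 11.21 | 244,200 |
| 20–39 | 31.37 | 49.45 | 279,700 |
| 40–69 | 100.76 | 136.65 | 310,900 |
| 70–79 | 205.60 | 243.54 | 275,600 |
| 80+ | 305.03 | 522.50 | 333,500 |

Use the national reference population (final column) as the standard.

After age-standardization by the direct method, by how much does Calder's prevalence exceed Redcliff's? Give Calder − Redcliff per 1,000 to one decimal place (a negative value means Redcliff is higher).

-69.5

Standard total = 1,443,900; weights = 0.1691, 0.1937, 0.2153, 0.1909, 0.2310.
Calder: 0.1691×6.66 + 0.1937×31.37 + 0.2153×100.76 + 0.1909×205.60 + 0.2310×305.03 = 138.5953 per 1,000.
Redcliff: 0.1691×11.21 + 0.1937×49.45 + 0.2153×136.65 + 0.1909×243.54 + 0.2310×522.50 = 208.0660 per 1,000.
Difference = 138.5953 − 208.0660 = -69.4707.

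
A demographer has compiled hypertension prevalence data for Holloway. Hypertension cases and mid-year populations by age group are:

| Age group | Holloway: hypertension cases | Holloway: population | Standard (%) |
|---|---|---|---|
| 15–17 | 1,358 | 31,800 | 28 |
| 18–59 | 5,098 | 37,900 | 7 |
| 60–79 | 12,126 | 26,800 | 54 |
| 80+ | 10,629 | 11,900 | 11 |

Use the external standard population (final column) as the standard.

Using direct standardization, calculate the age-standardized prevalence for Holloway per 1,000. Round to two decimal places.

Age-specific rates per 1,000 for Holloway: 42.704, 134.512, 452.463, 893.193.
Standard weights: 0.28, 0.07, 0.54, 0.11.
Standardized rate: 0.2800×42.704 + 0.0700×134.512 + 0.5400×452.463 + 0.1100×893.193 = 363.9542 per 1,000.

363.95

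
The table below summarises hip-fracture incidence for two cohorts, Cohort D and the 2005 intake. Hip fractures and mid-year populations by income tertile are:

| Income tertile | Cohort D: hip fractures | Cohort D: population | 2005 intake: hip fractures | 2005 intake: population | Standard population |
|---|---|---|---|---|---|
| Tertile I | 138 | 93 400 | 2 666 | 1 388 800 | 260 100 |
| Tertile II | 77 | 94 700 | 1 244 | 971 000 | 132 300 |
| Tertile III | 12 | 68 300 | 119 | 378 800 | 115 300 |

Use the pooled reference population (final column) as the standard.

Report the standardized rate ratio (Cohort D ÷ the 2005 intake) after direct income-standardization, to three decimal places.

0.726

Income-specific rates per 100 000 for Cohort D: 147.75, 81.31, 17.57.
For the 2005 intake: 191.96, 128.12, 31.41.
Standard total = 507 700; weights = 0.5123, 0.2606, 0.2271.
Cohort D: 0.5123×147.75 + 0.2606×81.31 + 0.2271×17.57 = 100.8729 per 100 000.
The 2005 intake: 0.5123×191.96 + 0.2606×128.12 + 0.2271×31.41 = 138.8649 per 100 000.
Ratio = 100.8729 ÷ 138.8649 = 0.72641.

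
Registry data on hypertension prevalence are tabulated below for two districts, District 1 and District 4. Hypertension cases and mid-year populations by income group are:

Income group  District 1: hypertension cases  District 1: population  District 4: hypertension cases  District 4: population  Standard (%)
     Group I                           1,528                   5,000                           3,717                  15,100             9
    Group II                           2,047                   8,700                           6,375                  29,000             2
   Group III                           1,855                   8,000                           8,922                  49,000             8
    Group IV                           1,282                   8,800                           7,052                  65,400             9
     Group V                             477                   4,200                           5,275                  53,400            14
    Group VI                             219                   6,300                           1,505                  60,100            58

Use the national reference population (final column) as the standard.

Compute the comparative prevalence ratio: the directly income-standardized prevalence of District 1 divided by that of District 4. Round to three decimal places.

Income-specific rates per 1,000 for District 1: 305.600, 235.287, 231.875, 145.682, 113.571, 34.762.
For District 4: 246.159, 219.828, 182.082, 107.829, 98.783, 25.042.
Standard weights: 0.09, 0.02, 0.08, 0.09, 0.14, 0.58.
District 1: 0.0900×305.600 + 0.0200×235.287 + 0.0800×231.875 + 0.0900×145.682 + 0.1400×113.571 + 0.5800×34.762 = 99.9330 per 1,000.
District 4: 0.0900×246.159 + 0.0200×219.828 + 0.0800×182.082 + 0.0900×107.829 + 0.1400×98.783 + 0.5800×25.042 = 79.1757 per 1,000.
Ratio = 99.9330 ÷ 79.1757 = 1.26217.

1.262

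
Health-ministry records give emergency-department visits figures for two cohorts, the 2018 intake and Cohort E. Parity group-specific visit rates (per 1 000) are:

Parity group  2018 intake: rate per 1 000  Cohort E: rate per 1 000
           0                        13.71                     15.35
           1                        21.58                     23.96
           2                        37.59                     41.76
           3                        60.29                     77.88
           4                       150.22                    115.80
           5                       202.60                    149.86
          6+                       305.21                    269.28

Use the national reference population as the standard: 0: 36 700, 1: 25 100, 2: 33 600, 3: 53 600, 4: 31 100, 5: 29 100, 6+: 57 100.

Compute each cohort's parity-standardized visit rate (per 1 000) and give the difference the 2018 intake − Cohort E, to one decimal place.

13.0

Standard total = 266 300; weights = 0.1378, 0.0943, 0.1262, 0.2013, 0.1168, 0.1093, 0.2144.
The 2018 intake: 0.1378×13.71 + 0.0943×21.58 + 0.1262×37.59 + 0.2013×60.29 + 0.1168×150.22 + 0.1093×202.60 + 0.2144×305.21 = 125.9271 per 1 000.
Cohort E: 0.1378×15.35 + 0.0943×23.96 + 0.1262×41.76 + 0.2013×77.88 + 0.1168×115.80 + 0.1093×149.86 + 0.2144×269.28 = 112.9570 per 1 000.
Difference = 125.9271 − 112.9570 = 12.9701.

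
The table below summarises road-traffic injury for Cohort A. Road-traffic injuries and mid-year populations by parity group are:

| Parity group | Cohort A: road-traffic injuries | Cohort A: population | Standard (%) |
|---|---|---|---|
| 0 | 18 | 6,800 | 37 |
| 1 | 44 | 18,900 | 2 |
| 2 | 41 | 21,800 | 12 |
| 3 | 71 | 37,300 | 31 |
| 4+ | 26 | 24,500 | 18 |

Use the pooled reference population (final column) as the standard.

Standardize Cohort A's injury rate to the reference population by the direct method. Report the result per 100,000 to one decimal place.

203.3

Parity-specific rates per 100,000 for Cohort A: 264.71, 232.80, 188.07, 190.35, 106.12.
Standard weights: 0.37, 0.02, 0.12, 0.31, 0.18.
Standardized rate: 0.3700×264.71 + 0.0200×232.80 + 0.1200×188.07 + 0.3100×190.35 + 0.1800×106.12 = 203.2762 per 100,000.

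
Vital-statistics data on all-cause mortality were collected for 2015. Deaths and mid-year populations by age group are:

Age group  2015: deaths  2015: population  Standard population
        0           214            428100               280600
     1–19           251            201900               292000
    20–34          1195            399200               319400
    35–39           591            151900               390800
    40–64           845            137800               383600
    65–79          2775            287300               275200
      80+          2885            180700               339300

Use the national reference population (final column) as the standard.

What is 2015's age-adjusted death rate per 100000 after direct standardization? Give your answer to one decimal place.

587.8

Age-specific rates per 100000 for 2015: 49.99, 124.32, 299.35, 389.07, 613.21, 965.89, 1596.57.
Standard total = 2280900; weights = 0.1230, 0.1280, 0.1400, 0.1713, 0.1682, 0.1207, 0.1488.
Standardized rate: 0.1230×49.99 + 0.1280×124.32 + 0.1400×299.35 + 0.1713×389.07 + 0.1682×613.21 + 0.1207×965.89 + 0.1488×1596.57 = 587.8136 per 100000.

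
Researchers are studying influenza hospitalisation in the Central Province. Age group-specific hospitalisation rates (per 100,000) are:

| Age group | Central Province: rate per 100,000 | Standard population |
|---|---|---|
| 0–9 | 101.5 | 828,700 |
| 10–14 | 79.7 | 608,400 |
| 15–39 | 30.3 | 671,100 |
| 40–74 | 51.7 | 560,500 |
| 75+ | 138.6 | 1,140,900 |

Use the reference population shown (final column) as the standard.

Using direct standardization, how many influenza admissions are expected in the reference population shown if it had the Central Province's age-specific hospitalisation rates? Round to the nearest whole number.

3400

Expected influenza admissions = Σ (standard pop × age-specific rate ÷ 100,000)
= 828,700×101.5/100,000 + 608,400×79.7/100,000 + 671,100×30.3/100,000 + 560,500×51.7/100,000 + 1,140,900×138.6/100,000
= 841.13 + 484.89 + 203.34 + 289.78 + 1581.29 = 3400.43.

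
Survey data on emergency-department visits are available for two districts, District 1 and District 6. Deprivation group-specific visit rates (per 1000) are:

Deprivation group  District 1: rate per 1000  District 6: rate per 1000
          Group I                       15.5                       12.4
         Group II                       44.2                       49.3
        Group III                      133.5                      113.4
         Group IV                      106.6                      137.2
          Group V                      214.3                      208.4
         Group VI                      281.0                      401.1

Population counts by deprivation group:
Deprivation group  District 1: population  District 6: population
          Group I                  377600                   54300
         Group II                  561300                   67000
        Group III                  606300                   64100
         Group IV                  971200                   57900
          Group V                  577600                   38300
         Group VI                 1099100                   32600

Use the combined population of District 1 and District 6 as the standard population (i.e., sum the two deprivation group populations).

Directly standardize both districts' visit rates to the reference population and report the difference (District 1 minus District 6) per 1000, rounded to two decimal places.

Combined standard total = 4507300; weights = 0.0958, 0.1394, 0.1487, 0.2283, 0.1366, 0.2511.
District 1: 0.0958×15.5 + 0.1394×44.2 + 0.1487×133.5 + 0.2283×106.6 + 0.1366×214.3 + 0.2511×281.0 = 151.6786 per 1000.
District 6: 0.0958×12.4 + 0.1394×49.3 + 0.1487×113.4 + 0.2283×137.2 + 0.1366×208.4 + 0.2511×401.1 = 185.4381 per 1000.
Difference = 151.6786 − 185.4381 = -33.7595.

-33.76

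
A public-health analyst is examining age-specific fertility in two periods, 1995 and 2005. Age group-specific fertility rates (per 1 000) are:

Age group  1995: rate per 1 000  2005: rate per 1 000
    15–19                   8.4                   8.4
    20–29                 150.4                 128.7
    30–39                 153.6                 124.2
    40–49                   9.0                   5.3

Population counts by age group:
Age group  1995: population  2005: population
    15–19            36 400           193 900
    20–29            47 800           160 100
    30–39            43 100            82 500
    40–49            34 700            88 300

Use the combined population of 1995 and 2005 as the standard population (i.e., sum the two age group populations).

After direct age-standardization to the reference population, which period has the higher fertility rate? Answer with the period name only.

1995

Combined standard total = 686 800; weights = 0.3353, 0.3027, 0.1829, 0.1791.
1995: 0.3353×8.4 + 0.3027×150.4 + 0.1829×153.6 + 0.1791×9.0 = 78.0458 per 1 000.
2005: 0.3353×8.4 + 0.3027×128.7 + 0.1829×124.2 + 0.1791×5.3 = 65.4378 per 1 000.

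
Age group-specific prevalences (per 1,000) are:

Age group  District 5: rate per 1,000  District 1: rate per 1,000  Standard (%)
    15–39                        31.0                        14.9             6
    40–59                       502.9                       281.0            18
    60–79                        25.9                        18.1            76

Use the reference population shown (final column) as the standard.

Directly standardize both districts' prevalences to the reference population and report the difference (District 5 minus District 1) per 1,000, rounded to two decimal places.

46.84

Standard weights: 0.06, 0.18, 0.76.
District 5: 0.0600×31.0 + 0.1800×502.9 + 0.7600×25.9 = 112.0660 per 1,000.
District 1: 0.0600×14.9 + 0.1800×281.0 + 0.7600×18.1 = 65.2300 per 1,000.
Difference = 112.0660 − 65.2300 = 46.8360.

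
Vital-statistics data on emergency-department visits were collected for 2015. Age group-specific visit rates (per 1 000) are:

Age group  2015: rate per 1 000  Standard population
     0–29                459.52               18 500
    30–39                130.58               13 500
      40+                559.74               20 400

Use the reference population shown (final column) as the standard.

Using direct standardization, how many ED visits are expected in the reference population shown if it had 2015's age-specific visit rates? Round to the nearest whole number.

21683

Expected ED visits = Σ (standard pop × age-specific rate ÷ 1 000)
= 18 500×459.52/1 000 + 13 500×130.58/1 000 + 20 400×559.74/1 000
= 8501.12 + 1762.83 + 11418.70 = 21682.65.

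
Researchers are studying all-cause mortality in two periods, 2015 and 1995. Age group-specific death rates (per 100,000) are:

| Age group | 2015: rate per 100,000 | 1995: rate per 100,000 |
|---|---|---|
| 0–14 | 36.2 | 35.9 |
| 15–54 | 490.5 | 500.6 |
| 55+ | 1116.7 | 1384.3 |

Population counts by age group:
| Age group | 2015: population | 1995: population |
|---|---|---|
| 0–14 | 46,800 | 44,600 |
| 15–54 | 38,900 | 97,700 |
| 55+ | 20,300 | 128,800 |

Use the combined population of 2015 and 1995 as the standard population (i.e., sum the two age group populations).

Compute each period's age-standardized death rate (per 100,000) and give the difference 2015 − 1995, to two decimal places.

Combined standard total = 377,100; weights = 0.2424, 0.3622, 0.3954.
2015: 0.2424×36.2 + 0.3622×490.5 + 0.3954×1116.7 = 627.9792 per 100,000.
1995: 0.2424×35.9 + 0.3622×500.6 + 0.3954×1384.3 = 737.3703 per 100,000.
Difference = 627.9792 − 737.3703 = -109.3911.

-109.39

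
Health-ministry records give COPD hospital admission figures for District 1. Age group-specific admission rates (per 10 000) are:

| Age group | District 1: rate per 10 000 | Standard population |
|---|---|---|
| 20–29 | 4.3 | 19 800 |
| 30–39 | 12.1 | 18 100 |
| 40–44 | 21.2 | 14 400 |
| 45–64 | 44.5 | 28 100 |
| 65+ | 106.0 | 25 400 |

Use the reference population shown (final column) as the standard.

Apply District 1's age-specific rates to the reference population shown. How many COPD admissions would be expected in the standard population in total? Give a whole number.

455

Expected COPD admissions = Σ (standard pop × age-specific rate ÷ 10 000)
= 19 800×4.3/10 000 + 18 100×12.1/10 000 + 14 400×21.2/10 000 + 28 100×44.5/10 000 + 25 400×106.0/10 000
= 8.51 + 21.90 + 30.53 + 125.05 + 269.24 = 455.23.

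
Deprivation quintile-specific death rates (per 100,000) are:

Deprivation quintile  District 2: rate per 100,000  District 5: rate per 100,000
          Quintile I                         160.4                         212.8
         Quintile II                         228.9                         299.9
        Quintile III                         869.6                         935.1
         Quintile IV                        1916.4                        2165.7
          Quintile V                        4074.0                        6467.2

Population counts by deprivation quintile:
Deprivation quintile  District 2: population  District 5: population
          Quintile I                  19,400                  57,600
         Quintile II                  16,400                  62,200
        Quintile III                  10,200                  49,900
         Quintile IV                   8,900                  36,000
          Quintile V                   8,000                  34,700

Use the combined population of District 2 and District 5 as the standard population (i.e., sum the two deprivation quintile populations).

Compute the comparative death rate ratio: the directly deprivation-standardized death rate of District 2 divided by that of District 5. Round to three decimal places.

0.730

Combined standard total = 303,300; weights = 0.2539, 0.2591, 0.1982, 0.1480, 0.1408.
District 2: 0.2539×160.4 + 0.2591×228.9 + 0.1982×869.6 + 0.1480×1916.4 + 0.1408×4074.0 = 1129.6125 per 100,000.
District 5: 0.2539×212.8 + 0.2591×299.9 + 0.1982×935.1 + 0.1480×2165.7 + 0.1408×6467.2 = 1548.1260 per 100,000.
Ratio = 1129.6125 ÷ 1548.1260 = 0.72966.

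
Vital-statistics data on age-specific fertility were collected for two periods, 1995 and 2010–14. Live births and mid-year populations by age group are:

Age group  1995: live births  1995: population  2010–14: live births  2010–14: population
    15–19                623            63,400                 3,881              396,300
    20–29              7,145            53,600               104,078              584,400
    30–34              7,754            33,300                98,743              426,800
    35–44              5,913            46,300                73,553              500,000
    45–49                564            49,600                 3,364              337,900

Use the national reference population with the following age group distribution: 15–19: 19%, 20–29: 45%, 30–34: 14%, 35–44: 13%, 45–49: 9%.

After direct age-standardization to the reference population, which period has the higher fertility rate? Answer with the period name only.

Age-specific rates per 1,000 for 1995: 9.826, 133.302, 232.853, 127.711, 11.371.
For 2010–14: 9.793, 178.094, 231.357, 147.106, 9.956.
Standard weights: 0.19, 0.45, 0.14, 0.13, 0.09.
1995: 0.1900×9.826 + 0.4500×133.302 + 0.1400×232.853 + 0.1300×127.711 + 0.0900×11.371 = 112.0782 per 1,000.
2010–14: 0.1900×9.793 + 0.4500×178.094 + 0.1400×231.357 + 0.1300×147.106 + 0.0900×9.956 = 134.4126 per 1,000.

2010–14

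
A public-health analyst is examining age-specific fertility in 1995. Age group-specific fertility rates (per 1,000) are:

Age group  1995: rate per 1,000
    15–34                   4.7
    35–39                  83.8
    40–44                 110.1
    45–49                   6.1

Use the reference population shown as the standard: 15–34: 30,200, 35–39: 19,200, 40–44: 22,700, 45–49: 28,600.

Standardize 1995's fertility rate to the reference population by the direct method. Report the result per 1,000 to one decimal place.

43.9

Standard total = 100,700; weights = 0.2999, 0.1907, 0.2254, 0.2840.
Standardized rate: 0.2999×4.7 + 0.1907×83.8 + 0.2254×110.1 + 0.2840×6.1 = 43.9387 per 1,000.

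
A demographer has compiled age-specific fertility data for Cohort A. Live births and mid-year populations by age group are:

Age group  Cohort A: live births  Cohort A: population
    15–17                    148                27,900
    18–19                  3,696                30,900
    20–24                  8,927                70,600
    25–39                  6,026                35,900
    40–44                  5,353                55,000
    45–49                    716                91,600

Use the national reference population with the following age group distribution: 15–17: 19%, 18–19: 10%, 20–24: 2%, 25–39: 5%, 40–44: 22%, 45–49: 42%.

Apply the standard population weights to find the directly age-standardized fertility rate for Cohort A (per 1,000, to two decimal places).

48.59

Age-specific rates per 1,000 for Cohort A: 5.305, 119.612, 126.445, 167.855, 97.327, 7.817.
Standard weights: 0.19, 0.10, 0.02, 0.05, 0.22, 0.42.
Standardized rate: 0.1900×5.305 + 0.1000×119.612 + 0.0200×126.445 + 0.0500×167.855 + 0.2200×97.327 + 0.4200×7.817 = 48.5857 per 1,000.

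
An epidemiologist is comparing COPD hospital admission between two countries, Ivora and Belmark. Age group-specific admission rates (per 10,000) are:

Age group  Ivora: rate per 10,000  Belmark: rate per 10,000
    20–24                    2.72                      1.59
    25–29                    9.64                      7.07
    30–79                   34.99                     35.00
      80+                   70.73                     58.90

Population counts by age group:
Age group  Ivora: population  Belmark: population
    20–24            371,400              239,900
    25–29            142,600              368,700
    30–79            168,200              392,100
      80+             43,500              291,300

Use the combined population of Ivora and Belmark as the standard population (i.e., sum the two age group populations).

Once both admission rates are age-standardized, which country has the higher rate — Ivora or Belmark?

Ivora

Combined standard total = 2,017,700; weights = 0.3030, 0.2534, 0.2777, 0.1659.
Ivora: 0.3030×2.72 + 0.2534×9.64 + 0.2777×34.99 + 0.1659×70.73 = 24.7197 per 10,000.
Belmark: 0.3030×1.59 + 0.2534×7.07 + 0.2777×35.00 + 0.1659×58.90 = 21.7659 per 10,000.
The crude rates (15.64 vs 26.21) would put Belmark higher, but that reflects its age composition; once standardized to a common age structure, Ivora has the higher underlying rate.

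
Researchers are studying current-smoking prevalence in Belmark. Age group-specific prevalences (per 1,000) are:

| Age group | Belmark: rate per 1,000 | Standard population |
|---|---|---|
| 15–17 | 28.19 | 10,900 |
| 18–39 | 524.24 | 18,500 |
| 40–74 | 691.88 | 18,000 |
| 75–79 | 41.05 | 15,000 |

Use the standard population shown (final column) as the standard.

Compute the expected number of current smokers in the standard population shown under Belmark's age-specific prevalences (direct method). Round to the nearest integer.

Expected current smokers = Σ (standard pop × age-specific rate ÷ 1,000)
= 10,900×28.19/1,000 + 18,500×524.24/1,000 + 18,000×691.88/1,000 + 15,000×41.05/1,000
= 307.27 + 9698.44 + 12453.84 + 615.75 = 23075.30.

23075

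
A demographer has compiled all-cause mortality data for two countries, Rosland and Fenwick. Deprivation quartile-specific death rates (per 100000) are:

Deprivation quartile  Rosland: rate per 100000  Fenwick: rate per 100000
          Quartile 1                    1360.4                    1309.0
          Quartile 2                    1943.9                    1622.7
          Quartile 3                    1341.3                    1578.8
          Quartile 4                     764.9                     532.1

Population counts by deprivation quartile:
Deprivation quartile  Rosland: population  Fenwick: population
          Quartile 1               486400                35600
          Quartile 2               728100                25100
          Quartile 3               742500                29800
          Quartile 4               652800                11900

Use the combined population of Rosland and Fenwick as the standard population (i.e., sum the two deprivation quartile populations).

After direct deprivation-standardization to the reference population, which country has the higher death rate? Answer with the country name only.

Combined standard total = 2712200; weights = 0.1925, 0.2777, 0.2848, 0.2451.
Rosland: 0.1925×1360.4 + 0.2777×1943.9 + 0.2848×1341.3 + 0.2451×764.9 = 1371.0601 per 100000.
Fenwick: 0.1925×1309.0 + 0.2777×1622.7 + 0.2848×1578.8 + 0.2451×532.1 = 1282.5418 per 100000.
The crude rates (1368.80 vs 1374.12) would put Fenwick higher, but that reflects its deprivation composition; once standardized to a common deprivation structure, Rosland has the higher underlying rate.

Rosland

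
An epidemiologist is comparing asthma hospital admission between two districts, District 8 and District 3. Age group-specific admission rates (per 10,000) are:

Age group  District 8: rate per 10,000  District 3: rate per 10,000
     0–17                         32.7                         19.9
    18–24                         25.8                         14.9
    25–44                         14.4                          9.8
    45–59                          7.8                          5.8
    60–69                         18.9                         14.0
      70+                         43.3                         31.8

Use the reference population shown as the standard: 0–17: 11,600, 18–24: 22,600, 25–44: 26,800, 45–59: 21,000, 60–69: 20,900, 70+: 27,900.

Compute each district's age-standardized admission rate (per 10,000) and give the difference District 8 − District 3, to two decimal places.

7.52

Standard total = 130,800; weights = 0.0887, 0.1728, 0.2049, 0.1606, 0.1598, 0.2133.
District 8: 0.0887×32.7 + 0.1728×25.8 + 0.2049×14.4 + 0.1606×7.8 + 0.1598×18.9 + 0.2133×43.3 = 23.8165 per 10,000.
District 3: 0.0887×19.9 + 0.1728×14.9 + 0.2049×9.8 + 0.1606×5.8 + 0.1598×14.0 + 0.2133×31.8 = 16.2985 per 10,000.
Difference = 23.8165 − 16.2985 = 7.5180.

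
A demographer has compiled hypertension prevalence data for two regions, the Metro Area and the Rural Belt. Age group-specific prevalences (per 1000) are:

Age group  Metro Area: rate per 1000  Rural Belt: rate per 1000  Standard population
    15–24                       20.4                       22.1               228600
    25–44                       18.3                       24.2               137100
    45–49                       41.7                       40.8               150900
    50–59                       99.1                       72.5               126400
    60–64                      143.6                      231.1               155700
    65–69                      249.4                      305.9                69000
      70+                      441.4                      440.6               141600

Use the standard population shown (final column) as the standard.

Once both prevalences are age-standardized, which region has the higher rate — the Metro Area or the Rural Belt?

Standard total = 1009300; weights = 0.2265, 0.1358, 0.1495, 0.1252, 0.1543, 0.0684, 0.1403.
The Metro Area: 0.2265×20.4 + 0.1358×18.3 + 0.1495×41.7 + 0.1252×99.1 + 0.1543×143.6 + 0.0684×249.4 + 0.1403×441.4 = 126.8805 per 1000.
The Rural Belt: 0.2265×22.1 + 0.1358×24.2 + 0.1495×40.8 + 0.1252×72.5 + 0.1543×231.1 + 0.0684×305.9 + 0.1403×440.6 = 141.8497 per 1000.

Rural Belt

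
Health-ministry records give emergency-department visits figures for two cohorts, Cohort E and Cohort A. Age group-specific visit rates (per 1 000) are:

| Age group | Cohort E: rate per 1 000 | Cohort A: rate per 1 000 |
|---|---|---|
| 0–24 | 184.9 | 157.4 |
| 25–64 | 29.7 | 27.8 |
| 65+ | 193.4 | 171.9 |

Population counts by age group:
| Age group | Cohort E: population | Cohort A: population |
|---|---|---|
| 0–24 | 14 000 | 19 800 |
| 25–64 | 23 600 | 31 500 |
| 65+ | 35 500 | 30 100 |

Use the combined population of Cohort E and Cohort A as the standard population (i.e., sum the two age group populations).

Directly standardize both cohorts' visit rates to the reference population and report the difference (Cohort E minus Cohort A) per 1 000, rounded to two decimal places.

Combined standard total = 154 500; weights = 0.2188, 0.3566, 0.4246.
Cohort E: 0.2188×184.9 + 0.3566×29.7 + 0.4246×193.4 = 133.1594 per 1 000.
Cohort A: 0.2188×157.4 + 0.3566×27.8 + 0.4246×171.9 = 117.3368 per 1 000.
Difference = 133.1594 − 117.3368 = 15.8226.

15.82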